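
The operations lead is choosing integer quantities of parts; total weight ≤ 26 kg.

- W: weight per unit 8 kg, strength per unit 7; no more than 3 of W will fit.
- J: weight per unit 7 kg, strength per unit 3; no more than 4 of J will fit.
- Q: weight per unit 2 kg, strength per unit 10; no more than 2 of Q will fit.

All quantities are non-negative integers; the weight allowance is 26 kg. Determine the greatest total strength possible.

This is a bounded integer knapsack.
Q has the best ratio (10/2); taking only Q gives at most 2×10 = 20 (stopped by the supply cap of 2).
Mixing does better — 2×W and 2×Q: weight 20 ≤ 26, strength 2·7 + 2·10 = 34.

34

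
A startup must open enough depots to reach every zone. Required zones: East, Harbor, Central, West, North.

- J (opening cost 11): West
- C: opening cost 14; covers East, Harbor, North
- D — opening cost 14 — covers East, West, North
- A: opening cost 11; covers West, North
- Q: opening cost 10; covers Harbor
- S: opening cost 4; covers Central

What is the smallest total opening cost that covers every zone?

This is a weighted set-cover instance.
The greedy cost-per-new-zone heuristic would pick S, C, and J for 29, but a cheaper cover exists.
Choose D, Q, and S: together they cover East, Harbor, Central, West, North — every zone.
Total opening cost: 14 + 10 + 4 = 28.
No cover costs less than 28.

28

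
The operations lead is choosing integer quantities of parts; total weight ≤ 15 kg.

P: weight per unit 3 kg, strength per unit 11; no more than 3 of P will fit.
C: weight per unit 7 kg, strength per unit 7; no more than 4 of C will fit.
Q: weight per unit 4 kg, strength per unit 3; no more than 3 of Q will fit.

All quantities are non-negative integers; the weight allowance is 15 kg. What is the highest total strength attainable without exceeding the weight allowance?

P has the best ratio (11/3); taking only P gives at most 3×11 = 33 (stopped by the supply cap of 3).
Mixing does better — 3×P and 1×Q: weight 13 ≤ 15, strength 3·11 + 1·3 = 36.

36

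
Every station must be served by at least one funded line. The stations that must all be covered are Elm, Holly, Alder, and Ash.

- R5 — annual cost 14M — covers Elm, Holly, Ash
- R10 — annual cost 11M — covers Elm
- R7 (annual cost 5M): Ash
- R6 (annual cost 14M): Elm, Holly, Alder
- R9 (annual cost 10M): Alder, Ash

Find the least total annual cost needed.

19

The greedy cost-per-new-station heuristic would pick R5 and R9 for 24, but a cheaper cover exists.
Choose R7 and R6: together they cover Elm, Holly, Alder, Ash — every station.
Total annual cost: 5 + 14 = 19.
No cover costs less than 19.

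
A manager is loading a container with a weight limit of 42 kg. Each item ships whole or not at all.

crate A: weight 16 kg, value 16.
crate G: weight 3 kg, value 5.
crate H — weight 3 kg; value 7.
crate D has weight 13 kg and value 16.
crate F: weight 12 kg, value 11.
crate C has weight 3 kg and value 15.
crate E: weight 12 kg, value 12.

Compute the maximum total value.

59

Allowing fractional choices, the relaxed optimum would be about 63.0, but items are indivisible.
crate A + crate G + crate H + crate D + crate C: weight 16 + 3 + 3 + 13 + 3 = 38 ≤ 42, value 16 + 5 + 7 + 16 + 15 = 59.
crate G + crate H + crate D + crate C + crate E: weight 3 + 3 + 13 + 3 + 12 = 34 ≤ 42, value 5 + 7 + 16 + 15 + 12 = 55.
Best is crate A, crate G, crate H, crate D, and crate C with total value 59.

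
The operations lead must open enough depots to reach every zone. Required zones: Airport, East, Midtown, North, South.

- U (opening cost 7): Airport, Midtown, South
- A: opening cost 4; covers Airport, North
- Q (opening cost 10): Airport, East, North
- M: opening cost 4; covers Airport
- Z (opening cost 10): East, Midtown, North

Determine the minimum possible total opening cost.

17

The greedy cost-per-new-zone heuristic would pick A, U, and Q for 21, but a cheaper cover exists.
Choose U and Q: together they cover Airport, East, Midtown, North, South — every zone.
Total opening cost: 7 + 10 = 17.
No cover costs less than 17.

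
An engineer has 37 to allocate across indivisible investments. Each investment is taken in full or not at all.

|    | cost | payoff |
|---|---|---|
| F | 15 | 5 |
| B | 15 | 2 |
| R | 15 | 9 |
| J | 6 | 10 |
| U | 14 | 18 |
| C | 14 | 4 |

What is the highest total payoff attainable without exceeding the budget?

37

Allowing fractional choices, the relaxed optimum would be about 37.7, but investments are indivisible.
F + J + U: cost 15 + 6 + 14 = 35 ≤ 37, payoff 5 + 10 + 18 = 33.
R + J + U: cost 15 + 6 + 14 = 35 ≤ 37, payoff 9 + 10 + 18 = 37.
J + U + C: cost 6 + 14 + 14 = 34 ≤ 37, payoff 10 + 18 + 4 = 32.
Best is R, J, and U with total payoff 37.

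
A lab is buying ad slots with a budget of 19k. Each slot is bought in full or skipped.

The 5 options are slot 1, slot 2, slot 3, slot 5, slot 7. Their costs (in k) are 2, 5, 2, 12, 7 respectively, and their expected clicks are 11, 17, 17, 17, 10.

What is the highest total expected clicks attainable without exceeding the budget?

55

Treat it as a binary knapsack problem.
Allowing fractional choices, the relaxed optimum would be about 59.2, but ad slots are indivisible.
slot 1 + slot 2 + slot 3: cost 2 + 5 + 2 = 9 ≤ 19, expected clicks 11 + 17 + 17 = 45.
slot 2 + slot 3 + slot 5: cost 5 + 2 + 12 = 19 ≤ 19, expected clicks 17 + 17 + 17 = 51.
slot 1 + slot 2 + slot 3 + slot 7: cost 2 + 5 + 2 + 7 = 16 ≤ 19, expected clicks 11 + 17 + 17 + 10 = 55.
Best is slot 1, slot 2, slot 3, and slot 7 with total expected clicks 55.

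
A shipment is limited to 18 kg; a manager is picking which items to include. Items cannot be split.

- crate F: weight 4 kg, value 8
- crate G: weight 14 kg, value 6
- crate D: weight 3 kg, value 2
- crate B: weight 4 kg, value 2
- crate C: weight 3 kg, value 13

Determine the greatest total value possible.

25

Allowing fractional choices, the relaxed optimum would be about 26.7, but items are indivisible.
crate F + crate B + crate C: weight 4 + 4 + 3 = 11 ≤ 18, value 8 + 2 + 13 = 23.
crate F + crate D + crate B + crate C: weight 4 + 3 + 4 + 3 = 14 ≤ 18, value 8 + 2 + 2 + 13 = 25.
crate F + crate D + crate C: weight 4 + 3 + 3 = 10 ≤ 18, value 8 + 2 + 13 = 23.
Best is crate F, crate D, crate B, and crate C with total value 25.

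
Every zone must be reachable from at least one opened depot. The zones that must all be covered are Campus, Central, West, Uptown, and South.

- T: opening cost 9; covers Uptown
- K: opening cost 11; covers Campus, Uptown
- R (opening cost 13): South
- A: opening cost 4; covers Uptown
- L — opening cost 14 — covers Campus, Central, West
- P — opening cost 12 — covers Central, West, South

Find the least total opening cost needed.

23

The greedy cost-per-new-zone heuristic would pick A, P, and K for 27, but a cheaper cover exists.
Choose K and P: together they cover Campus, Central, West, Uptown, South — every zone.
Total opening cost: 11 + 12 = 23.
No cover costs less than 23.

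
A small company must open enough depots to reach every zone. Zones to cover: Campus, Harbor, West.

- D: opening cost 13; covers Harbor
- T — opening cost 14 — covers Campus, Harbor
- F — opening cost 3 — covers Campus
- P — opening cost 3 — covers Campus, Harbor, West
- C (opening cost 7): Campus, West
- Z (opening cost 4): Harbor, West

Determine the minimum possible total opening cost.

P alone covers Campus, Harbor, West — every zone.
Total opening cost: 3.
No cover costs less than 3.

3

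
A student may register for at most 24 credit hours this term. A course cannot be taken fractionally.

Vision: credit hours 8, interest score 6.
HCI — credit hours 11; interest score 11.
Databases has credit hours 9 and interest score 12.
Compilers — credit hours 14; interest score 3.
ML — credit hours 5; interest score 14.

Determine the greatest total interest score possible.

Take Vision, Databases, and ML: credit hours 8 + 9 + 5 = 22 ≤ 24, interest score 6 + 12 + 14 = 32.
No other feasible combination does better.

32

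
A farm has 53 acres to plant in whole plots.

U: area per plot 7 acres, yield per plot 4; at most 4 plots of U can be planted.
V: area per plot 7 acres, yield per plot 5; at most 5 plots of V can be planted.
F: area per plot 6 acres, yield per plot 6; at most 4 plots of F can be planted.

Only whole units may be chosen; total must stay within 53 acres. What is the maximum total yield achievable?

44

5×V and 3×F: area 53 ≤ 53, yield 5·5 + 3·6 = 43.
4×V and 4×F: area 52 ≤ 53, yield 4·5 + 4·6 = 44.
Best is 44.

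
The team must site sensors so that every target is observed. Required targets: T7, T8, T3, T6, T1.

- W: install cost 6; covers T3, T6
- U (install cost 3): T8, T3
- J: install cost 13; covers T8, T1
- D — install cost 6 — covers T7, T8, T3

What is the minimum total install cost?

This is a weighted set-cover instance.
The greedy cost-per-new-target heuristic would pick U, W, D, and J for 28, but a cheaper cover exists.
Choose W, J, and D: together they cover T7, T8, T3, T6, T1 — every target.
Total install cost: 6 + 13 + 6 = 25.
No cover costs less than 25.

25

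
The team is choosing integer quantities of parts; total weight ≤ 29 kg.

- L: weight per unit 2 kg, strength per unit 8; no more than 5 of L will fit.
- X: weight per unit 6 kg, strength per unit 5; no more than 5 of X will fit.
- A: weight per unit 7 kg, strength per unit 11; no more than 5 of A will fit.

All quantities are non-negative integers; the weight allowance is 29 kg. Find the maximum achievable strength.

This is a bounded integer knapsack.
Take 4×L and 3×A: weight 29 ≤ 29, strength 4·8 + 3·11 = 65.
No other integer combination yields more.

65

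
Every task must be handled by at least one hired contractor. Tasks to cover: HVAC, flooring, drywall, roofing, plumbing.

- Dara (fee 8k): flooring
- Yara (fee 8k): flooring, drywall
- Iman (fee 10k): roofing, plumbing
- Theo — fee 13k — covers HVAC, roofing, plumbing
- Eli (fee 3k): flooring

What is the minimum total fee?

The greedy cost-per-new-task heuristic would pick Eli, Theo, and Yara for 24, but a cheaper cover exists.
Choose Yara and Theo: together they cover HVAC, flooring, drywall, roofing, plumbing — every task.
Total fee: 8 + 13 = 21.
No cover costs less than 21.

21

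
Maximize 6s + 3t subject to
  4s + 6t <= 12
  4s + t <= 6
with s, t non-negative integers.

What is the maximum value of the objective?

The continuous relaxation peaks at (1.2, 1.2) with value 10.80; rounding to a feasible lattice point costs some objective.
(s,t)=(1,1): 4·1+6·1=10≤12, 4·1+1·1=5≤6, objective 9.
(s,t)=(0,2): 4·0+6·2=12≤12, 4·0+1·2=2≤6, objective 6.
(s,t)=(1,0): 4·1+6·0=4≤12, 4·1+1·0=4≤6, objective 6.
No feasible integer point exceeds 9.

9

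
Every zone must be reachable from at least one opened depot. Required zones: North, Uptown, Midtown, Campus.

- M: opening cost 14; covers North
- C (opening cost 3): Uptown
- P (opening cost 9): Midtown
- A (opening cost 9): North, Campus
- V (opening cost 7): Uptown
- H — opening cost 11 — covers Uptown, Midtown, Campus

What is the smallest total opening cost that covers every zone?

The greedy cost-per-new-zone heuristic would pick C, A, and P for 21, but a cheaper cover exists.
Choose A and H: together they cover North, Uptown, Midtown, Campus — every zone.
Total opening cost: 9 + 11 = 20.
No cover costs less than 20.

20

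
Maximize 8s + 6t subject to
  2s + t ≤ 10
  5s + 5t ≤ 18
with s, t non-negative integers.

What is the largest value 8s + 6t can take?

(s,t)=(3,0): 2·3+1·0=6≤10, 5·3+5·0=15≤18, objective 24.
(s,t)=(2,1): 2·2+1·1=5≤10, 5·2+5·1=15≤18, objective 22.
(s,t)=(2,0): 2·2+1·0=4≤10, 5·2+5·0=10≤18, objective 16.
No feasible integer point exceeds 24.

24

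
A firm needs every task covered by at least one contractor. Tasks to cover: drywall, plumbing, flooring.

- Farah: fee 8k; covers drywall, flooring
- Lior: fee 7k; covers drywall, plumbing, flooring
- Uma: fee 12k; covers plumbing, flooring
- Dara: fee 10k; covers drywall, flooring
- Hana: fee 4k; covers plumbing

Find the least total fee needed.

7

Lior alone covers drywall, plumbing, flooring — every task.
Total fee: 7.
No cover costs less than 7.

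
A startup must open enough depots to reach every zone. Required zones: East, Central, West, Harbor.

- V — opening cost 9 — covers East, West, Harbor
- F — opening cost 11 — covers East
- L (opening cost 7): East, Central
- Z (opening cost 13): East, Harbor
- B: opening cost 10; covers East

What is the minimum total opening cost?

16

Choose V and L: together they cover East, Central, West, Harbor — every zone.
Total opening cost: 9 + 7 = 16.
No cover costs less than 16.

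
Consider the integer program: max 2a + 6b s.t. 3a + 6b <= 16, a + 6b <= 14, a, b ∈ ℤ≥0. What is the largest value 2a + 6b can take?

14

The continuous relaxation peaks at (1, 2.17) with value 15.00; rounding to a feasible lattice point costs some objective.
(a,b)=(1,2): 3·1+6·2=15≤16, 1·1+6·2=13≤14, objective 14.
(a,b)=(0,2): 3·0+6·2=12≤16, 1·0+6·2=12≤14, objective 12.
(a,b)=(2,1): 3·2+6·1=12≤16, 1·2+6·1=8≤14, objective 10.
Maximum is 14 at (a,b)=(1,2).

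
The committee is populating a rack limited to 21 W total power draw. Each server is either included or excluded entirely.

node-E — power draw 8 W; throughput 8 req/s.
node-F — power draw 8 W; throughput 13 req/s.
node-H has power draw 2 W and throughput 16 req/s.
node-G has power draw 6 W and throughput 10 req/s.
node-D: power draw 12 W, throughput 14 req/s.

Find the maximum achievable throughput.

Allowing fractional choices, the relaxed optimum would be about 44.8, but servers are indivisible.
node-F + node-H + node-G: power draw 8 + 2 + 6 = 16 ≤ 21, throughput 13 + 16 + 10 = 39.
node-H + node-G + node-D: power draw 2 + 6 + 12 = 20 ≤ 21, throughput 16 + 10 + 14 = 40.
Best is node-H, node-G, and node-D with total throughput 40.

40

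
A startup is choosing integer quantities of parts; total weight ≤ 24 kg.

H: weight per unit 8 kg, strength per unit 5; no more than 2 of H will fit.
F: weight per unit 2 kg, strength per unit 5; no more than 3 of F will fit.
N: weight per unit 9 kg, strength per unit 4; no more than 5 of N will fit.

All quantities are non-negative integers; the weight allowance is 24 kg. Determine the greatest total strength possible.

25

This is a bounded integer knapsack.
Take 2×H and 3×F: weight 22 ≤ 24, strength 2·5 + 3·5 = 25.
F has the best ratio (5/2) and is taken to its limit of 3; remaining capacity is filled optimally with the others.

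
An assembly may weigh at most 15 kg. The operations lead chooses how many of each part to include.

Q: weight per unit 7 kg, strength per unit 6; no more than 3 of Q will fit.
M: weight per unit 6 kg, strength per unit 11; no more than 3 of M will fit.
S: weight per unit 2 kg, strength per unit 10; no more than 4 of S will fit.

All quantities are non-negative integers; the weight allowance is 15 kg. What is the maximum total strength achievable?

This is a bounded integer knapsack.
S has the best ratio (10/2); taking only S gives at most 4×10 = 40 (stopped by the supply cap of 4).
Mixing does better — 1×M and 4×S: weight 14 ≤ 15, strength 1·11 + 4·10 = 51.

51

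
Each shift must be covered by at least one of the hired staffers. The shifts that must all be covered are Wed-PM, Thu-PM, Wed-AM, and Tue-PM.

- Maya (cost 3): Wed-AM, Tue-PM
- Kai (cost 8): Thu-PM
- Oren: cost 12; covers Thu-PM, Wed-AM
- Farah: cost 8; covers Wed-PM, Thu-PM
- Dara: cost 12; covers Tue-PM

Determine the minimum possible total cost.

Choose Maya and Farah: together they cover Wed-PM, Thu-PM, Wed-AM, Tue-PM — every shift.
Total cost: 3 + 8 = 11.
No cover costs less than 11.

11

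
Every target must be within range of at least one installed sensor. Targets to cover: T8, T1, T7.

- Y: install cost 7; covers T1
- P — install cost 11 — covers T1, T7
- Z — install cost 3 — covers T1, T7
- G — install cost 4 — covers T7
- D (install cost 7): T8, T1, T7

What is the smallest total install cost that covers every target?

7

The greedy cost-per-new-target heuristic would pick Z and D for 10, but a cheaper cover exists.
D alone covers T8, T1, T7 — every target.
Total install cost: 7.
No cover costs less than 7.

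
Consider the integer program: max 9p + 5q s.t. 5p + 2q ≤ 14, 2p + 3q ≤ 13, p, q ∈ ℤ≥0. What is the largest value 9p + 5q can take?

(p,q)=(2,2): 5·2+2·2=14≤14, 2·2+3·2=10≤13, objective 28.
(p,q)=(1,3): 5·1+2·3=11≤14, 2·1+3·3=11≤13, objective 24.
(p,q)=(2,1): 5·2+2·1=12≤14, 2·2+3·1=7≤13, objective 23.
(p,q)=(0,4): 5·0+2·4=8≤14, 2·0+3·4=12≤13, objective 20.
No feasible integer point exceeds 28.

28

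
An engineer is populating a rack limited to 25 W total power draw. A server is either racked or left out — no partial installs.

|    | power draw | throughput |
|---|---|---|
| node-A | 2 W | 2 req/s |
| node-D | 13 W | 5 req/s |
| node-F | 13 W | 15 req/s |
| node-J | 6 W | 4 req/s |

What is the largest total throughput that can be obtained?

Take node-A, node-F, and node-J: power draw 2 + 13 + 6 = 21 ≤ 25, throughput 2 + 15 + 4 = 21.
No other feasible combination does better.

21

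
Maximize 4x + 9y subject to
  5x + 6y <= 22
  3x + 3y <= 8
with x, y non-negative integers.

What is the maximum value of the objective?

18

(x,y)=(0,2) is feasible, giving 18.
(x,y)=(1,1) is feasible, giving 13.
(x,y)=(0,1) is feasible, giving 9.
The best lattice point is (0,2), giving 18.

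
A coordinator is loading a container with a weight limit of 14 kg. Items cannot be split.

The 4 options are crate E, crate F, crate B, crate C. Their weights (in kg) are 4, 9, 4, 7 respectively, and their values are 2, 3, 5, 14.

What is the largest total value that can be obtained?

crate E + crate C: weight 4 + 7 = 11 ≤ 14, value 2 + 14 = 16.
crate B + crate C: weight 4 + 7 = 11 ≤ 14, value 5 + 14 = 19.
crate C: weight 7 ≤ 14, value 14.
Best is crate B and crate C with total value 19.

19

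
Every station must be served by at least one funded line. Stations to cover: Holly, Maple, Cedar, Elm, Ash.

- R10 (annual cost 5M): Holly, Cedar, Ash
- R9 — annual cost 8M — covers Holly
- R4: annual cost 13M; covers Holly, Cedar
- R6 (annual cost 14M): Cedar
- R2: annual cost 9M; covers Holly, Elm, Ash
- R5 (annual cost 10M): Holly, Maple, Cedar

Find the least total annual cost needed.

19

This is an integer covering problem.
The greedy cost-per-new-station heuristic would pick R10, R2, and R5 for 24, but a cheaper cover exists.
Choose R2 and R5: together they cover Holly, Maple, Cedar, Elm, Ash — every station.
Total annual cost: 9 + 10 = 19.
No cover costs less than 19.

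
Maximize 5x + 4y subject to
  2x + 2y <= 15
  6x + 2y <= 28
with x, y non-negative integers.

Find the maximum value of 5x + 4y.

(x,y)=(3,4): 2·3+2·4=14≤15, 6·3+2·4=26≤28, objective 31.
(x,y)=(2,5): 2·2+2·5=14≤15, 6·2+2·5=22≤28, objective 30.
(x,y)=(3,3): 2·3+2·3=12≤15, 6·3+2·3=24≤28, objective 27.
Maximum is 31 at (x,y)=(3,4).

31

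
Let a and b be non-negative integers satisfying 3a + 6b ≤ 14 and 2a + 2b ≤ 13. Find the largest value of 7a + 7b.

(a,b)=(4,0): 3·4+6·0=12≤14, 2·4+2·0=8≤13, objective 28.
(a,b)=(3,0): 3·3+6·0=9≤14, 2·3+2·0=6≤13, objective 21.
Maximum is 28 at (a,b)=(4,0).

28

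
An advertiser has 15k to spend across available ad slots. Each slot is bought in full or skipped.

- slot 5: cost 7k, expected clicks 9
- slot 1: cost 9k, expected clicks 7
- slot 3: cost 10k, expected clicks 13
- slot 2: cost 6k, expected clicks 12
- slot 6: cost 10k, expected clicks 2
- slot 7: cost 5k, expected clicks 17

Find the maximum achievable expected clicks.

30

This is a 0-1 knapsack instance.
slot 5 + slot 7: cost 7 + 5 = 12 ≤ 15, expected clicks 9 + 17 = 26.
slot 3 + slot 7: cost 10 + 5 = 15 ≤ 15, expected clicks 13 + 17 = 30.
slot 2 + slot 7: cost 6 + 5 = 11 ≤ 15, expected clicks 12 + 17 = 29.
Best is slot 3 and slot 7 with total expected clicks 30.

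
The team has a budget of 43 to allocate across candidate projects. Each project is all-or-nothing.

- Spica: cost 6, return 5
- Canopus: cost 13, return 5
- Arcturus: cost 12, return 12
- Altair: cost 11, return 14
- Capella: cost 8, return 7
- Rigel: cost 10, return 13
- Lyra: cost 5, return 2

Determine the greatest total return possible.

Spica + Arcturus + Altair + Rigel: cost 6 + 12 + 11 + 10 = 39 ≤ 43, return 5 + 12 + 14 + 13 = 44.
Arcturus + Altair + Capella + Rigel: cost 12 + 11 + 8 + 10 = 41 ≤ 43, return 12 + 14 + 7 + 13 = 46.
Best is Arcturus, Altair, Capella, and Rigel with total return 46.

46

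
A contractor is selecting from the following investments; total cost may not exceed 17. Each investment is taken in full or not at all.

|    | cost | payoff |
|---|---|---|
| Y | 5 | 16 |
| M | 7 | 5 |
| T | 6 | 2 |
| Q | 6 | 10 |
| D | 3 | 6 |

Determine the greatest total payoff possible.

32

This is an integer program with binary decision variables.
Y + T + Q: cost 5 + 6 + 6 = 17 ≤ 17, payoff 16 + 2 + 10 = 28.
Y + Q + D: cost 5 + 6 + 3 = 14 ≤ 17, payoff 16 + 10 + 6 = 32.
Best is Y, Q, and D with total payoff 32.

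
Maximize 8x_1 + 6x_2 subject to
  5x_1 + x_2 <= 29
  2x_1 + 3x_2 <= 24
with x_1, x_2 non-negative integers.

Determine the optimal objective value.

(x_1,x_2)=(5,4) is feasible, giving 64.
(x_1,x_2)=(4,5) is feasible, giving 62.
(x_1,x_2)=(5,3) is feasible, giving 58.
The best lattice point is (5,4), giving 64.

64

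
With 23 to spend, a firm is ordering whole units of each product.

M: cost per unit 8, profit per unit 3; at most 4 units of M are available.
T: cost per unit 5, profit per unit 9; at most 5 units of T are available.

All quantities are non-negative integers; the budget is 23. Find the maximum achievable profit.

T has the best ratio (9/5); taking only T gives at most 4×9 = 36 (stopped by the cost limit).
Optimal: 4×T: cost 20 ≤ 23, profit 4·9 = 36.

36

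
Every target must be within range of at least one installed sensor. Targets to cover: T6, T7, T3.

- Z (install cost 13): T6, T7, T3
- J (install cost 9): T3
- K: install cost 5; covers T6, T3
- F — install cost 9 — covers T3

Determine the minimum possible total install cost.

Z alone covers T6, T7, T3 — every target.
Total install cost: 13.

13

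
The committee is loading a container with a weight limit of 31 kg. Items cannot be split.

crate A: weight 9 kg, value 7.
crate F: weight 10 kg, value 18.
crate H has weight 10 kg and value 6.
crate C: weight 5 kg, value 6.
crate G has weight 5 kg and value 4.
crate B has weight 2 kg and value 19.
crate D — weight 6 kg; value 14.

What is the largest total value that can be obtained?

61

Take crate F, crate C, crate G, crate B, and crate D: weight 10 + 5 + 5 + 2 + 6 = 28 ≤ 31, value 18 + 6 + 4 + 19 + 14 = 61.
No other feasible combination does better.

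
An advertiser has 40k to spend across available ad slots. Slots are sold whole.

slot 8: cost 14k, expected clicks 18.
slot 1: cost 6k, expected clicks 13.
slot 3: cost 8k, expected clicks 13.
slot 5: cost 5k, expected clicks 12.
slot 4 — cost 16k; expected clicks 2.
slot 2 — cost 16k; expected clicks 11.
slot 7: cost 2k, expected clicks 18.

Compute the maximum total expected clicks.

74

slot 1 + slot 3 + slot 5 + slot 2 + slot 7: cost 6 + 8 + 5 + 16 + 2 = 37 ≤ 40, expected clicks 13 + 13 + 12 + 11 + 18 = 67.
slot 8 + slot 1 + slot 3 + slot 7: cost 14 + 6 + 8 + 2 = 30 ≤ 40, expected clicks 18 + 13 + 13 + 18 = 62.
slot 8 + slot 1 + slot 3 + slot 5 + slot 7: cost 14 + 6 + 8 + 5 + 2 = 35 ≤ 40, expected clicks 18 + 13 + 13 + 12 + 18 = 74.
Best is slot 8, slot 1, slot 3, slot 5, and slot 7 with total expected clicks 74.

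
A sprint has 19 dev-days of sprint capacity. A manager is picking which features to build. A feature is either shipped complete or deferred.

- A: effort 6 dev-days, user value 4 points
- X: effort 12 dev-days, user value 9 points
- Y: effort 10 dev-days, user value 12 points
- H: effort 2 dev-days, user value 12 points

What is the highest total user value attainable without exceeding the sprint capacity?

This is a 0-1 knapsack instance.
Allowing fractional choices, the relaxed optimum would be about 29.2, but features are indivisible.
X + H: effort 12 + 2 = 14 ≤ 19, user value 9 + 12 = 21.
A + Y + H: effort 6 + 10 + 2 = 18 ≤ 19, user value 4 + 12 + 12 = 28.
Y + H: effort 10 + 2 = 12 ≤ 19, user value 12 + 12 = 24.
Best is A, Y, and H with total user value 28.

28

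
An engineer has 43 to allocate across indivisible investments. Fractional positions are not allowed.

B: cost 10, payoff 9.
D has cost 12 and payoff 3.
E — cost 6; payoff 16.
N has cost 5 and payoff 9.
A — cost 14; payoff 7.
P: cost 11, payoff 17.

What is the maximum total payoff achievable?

51

This is an integer program with binary decision variables.
Allowing fractional choices, the relaxed optimum would be about 56.5, but investments are indivisible.
B + E + A + P: cost 10 + 6 + 14 + 11 = 41 ≤ 43, payoff 9 + 16 + 7 + 17 = 49.
E + N + A + P: cost 6 + 5 + 14 + 11 = 36 ≤ 43, payoff 16 + 9 + 7 + 17 = 49.
B + E + N + P: cost 10 + 6 + 5 + 11 = 32 ≤ 43, payoff 9 + 16 + 9 + 17 = 51.
Best is B, E, N, and P with total payoff 51.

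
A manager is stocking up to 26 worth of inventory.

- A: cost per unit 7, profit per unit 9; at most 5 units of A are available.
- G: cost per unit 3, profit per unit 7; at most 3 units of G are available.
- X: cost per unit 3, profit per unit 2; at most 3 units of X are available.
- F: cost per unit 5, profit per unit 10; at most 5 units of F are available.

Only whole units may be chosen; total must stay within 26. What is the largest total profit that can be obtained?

54

This is a bounded integer knapsack.
2×G and 4×F: cost 26 ≤ 26, profit 2·7 + 4·10 = 54.
3×G and 3×F: cost 24 ≤ 26, profit 3·7 + 3·10 = 51.
Best is 54.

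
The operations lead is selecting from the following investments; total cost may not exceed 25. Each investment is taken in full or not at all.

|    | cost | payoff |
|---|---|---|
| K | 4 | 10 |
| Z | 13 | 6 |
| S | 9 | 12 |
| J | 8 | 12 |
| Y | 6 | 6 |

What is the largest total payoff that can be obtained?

K + J + Y: cost 4 + 8 + 6 = 18 ≤ 25, payoff 10 + 12 + 6 = 28.
S + J + Y: cost 9 + 8 + 6 = 23 ≤ 25, payoff 12 + 12 + 6 = 30.
K + S + J: cost 4 + 9 + 8 = 21 ≤ 25, payoff 10 + 12 + 12 = 34.
Best is K, S, and J with total payoff 34.

34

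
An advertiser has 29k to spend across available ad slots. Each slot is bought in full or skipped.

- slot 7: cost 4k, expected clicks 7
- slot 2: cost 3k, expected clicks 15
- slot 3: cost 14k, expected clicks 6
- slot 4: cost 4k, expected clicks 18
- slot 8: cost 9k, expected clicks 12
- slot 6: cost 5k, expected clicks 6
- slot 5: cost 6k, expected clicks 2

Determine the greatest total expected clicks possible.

Allowing fractional choices, the relaxed optimum would be about 59.7, but ad slots are indivisible.
slot 7 + slot 2 + slot 4 + slot 8 + slot 5: cost 4 + 3 + 4 + 9 + 6 = 26 ≤ 29, expected clicks 7 + 15 + 18 + 12 + 2 = 54.
slot 7 + slot 2 + slot 4 + slot 8 + slot 6: cost 4 + 3 + 4 + 9 + 5 = 25 ≤ 29, expected clicks 7 + 15 + 18 + 12 + 6 = 58.
Best is slot 7, slot 2, slot 4, slot 8, and slot 6 with total expected clicks 58.

58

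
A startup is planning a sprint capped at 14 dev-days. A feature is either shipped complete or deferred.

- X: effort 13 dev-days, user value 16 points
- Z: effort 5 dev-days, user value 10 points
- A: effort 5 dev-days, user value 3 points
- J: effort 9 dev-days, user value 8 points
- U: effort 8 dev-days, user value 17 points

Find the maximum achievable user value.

Z + U: effort 5 + 8 = 13 ≤ 14, user value 10 + 17 = 27.
A + U: effort 5 + 8 = 13 ≤ 14, user value 3 + 17 = 20.
Best is Z and U with total user value 27.

27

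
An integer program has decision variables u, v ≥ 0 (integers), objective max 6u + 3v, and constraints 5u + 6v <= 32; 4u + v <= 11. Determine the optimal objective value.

21

(u,v)=(2,3): 5·2+6·3=28≤32, 4·2+1·3=11≤11, objective 21.
(u,v)=(1,4): 5·1+6·4=29≤32, 4·1+1·4=8≤11, objective 18.
Maximum is 21 at (u,v)=(2,3).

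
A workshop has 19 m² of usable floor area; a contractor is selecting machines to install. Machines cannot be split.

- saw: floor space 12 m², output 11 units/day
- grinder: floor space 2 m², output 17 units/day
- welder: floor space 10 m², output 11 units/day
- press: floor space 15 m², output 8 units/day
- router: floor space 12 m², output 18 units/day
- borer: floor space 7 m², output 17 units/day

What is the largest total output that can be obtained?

45

grinder + router: floor space 2 + 12 = 14 ≤ 19, output 17 + 18 = 35.
grinder + welder + borer: floor space 2 + 10 + 7 = 19 ≤ 19, output 17 + 11 + 17 = 45.
router + borer: floor space 12 + 7 = 19 ≤ 19, output 18 + 17 = 35.
Best is grinder, welder, and borer with total output 45.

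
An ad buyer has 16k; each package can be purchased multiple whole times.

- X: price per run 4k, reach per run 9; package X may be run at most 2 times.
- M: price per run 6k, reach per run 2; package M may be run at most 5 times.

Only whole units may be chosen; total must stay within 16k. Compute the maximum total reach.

2×X and 1×M: price 14 ≤ 16, reach 2·9 + 1·2 = 20.
2×X: price 8 ≤ 16, reach 2·9 = 18.
Best is 20.

20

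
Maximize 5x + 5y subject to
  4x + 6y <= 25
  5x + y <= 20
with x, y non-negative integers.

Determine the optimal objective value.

25

(x,y)=(3,2): 4·3+6·2=24≤25, 5·3+1·2=17≤20, objective 25.
(x,y)=(4,0): 4·4+6·0=16≤25, 5·4+1·0=20≤20, objective 20.
(x,y)=(3,1): 4·3+6·1=18≤25, 5·3+1·1=16≤20, objective 20.
(x,y)=(2,2): 4·2+6·2=20≤25, 5·2+1·2=12≤20, objective 20.
The best lattice point is (3,2), giving 25.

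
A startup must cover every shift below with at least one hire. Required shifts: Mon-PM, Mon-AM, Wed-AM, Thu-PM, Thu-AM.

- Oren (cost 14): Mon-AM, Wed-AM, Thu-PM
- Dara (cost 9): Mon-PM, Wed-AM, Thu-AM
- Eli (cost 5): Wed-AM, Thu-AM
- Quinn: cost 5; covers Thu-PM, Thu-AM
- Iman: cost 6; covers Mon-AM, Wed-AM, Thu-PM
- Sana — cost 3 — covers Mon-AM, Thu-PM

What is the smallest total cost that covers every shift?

12

This is a weighted set-cover instance.
Choose Dara and Sana: together they cover Mon-PM, Mon-AM, Wed-AM, Thu-PM, Thu-AM — every shift.
Total cost: 9 + 3 = 12.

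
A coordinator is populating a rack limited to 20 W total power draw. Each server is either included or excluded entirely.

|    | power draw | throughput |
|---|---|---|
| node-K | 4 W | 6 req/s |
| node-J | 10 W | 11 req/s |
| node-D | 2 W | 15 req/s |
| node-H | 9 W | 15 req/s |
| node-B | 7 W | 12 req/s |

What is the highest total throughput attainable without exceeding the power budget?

42

Allowing fractional choices, the relaxed optimum would be about 45.0, but servers are indivisible.
node-D + node-H + node-B: power draw 2 + 9 + 7 = 18 ≤ 20, throughput 15 + 15 + 12 = 42.
node-J + node-D + node-B: power draw 10 + 2 + 7 = 19 ≤ 20, throughput 11 + 15 + 12 = 38.
node-K + node-D + node-H: power draw 4 + 2 + 9 = 15 ≤ 20, throughput 6 + 15 + 15 = 36.
Best is node-D, node-H, and node-B with total throughput 42.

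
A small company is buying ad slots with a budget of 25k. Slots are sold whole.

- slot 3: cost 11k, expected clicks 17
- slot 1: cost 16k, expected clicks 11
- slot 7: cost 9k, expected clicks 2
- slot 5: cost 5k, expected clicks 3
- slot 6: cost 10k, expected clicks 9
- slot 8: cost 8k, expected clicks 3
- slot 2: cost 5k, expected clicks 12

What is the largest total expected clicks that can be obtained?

Allowing fractional choices, the relaxed optimum would be about 37.1, but ad slots are indivisible.
slot 3 + slot 8 + slot 2: cost 11 + 8 + 5 = 24 ≤ 25, expected clicks 17 + 3 + 12 = 32.
slot 3 + slot 7 + slot 2: cost 11 + 9 + 5 = 25 ≤ 25, expected clicks 17 + 2 + 12 = 31.
slot 3 + slot 5 + slot 2: cost 11 + 5 + 5 = 21 ≤ 25, expected clicks 17 + 3 + 12 = 32.
The maximum expected clicks is 32; one optimal choice is slot 3, slot 5, and slot 2.

32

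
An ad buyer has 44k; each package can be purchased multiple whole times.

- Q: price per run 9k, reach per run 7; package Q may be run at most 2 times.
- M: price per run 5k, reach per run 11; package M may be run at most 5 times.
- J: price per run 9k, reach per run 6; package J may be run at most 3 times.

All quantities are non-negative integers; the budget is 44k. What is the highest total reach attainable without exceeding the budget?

M has the best ratio (11/5); taking only M gives at most 5×11 = 55 (stopped by the supply cap of 5).
Mixing does better — 2×Q and 5×M: price 43 ≤ 44, reach 2·7 + 5·11 = 69.

69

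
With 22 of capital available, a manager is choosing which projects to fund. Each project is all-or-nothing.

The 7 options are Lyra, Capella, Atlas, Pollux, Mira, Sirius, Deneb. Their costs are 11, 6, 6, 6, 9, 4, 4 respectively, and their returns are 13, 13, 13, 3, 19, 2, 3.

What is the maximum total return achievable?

Take Capella, Atlas, and Mira: cost 6 + 6 + 9 = 21 ≤ 22, return 13 + 13 + 19 = 45.
No other feasible combination does better.

45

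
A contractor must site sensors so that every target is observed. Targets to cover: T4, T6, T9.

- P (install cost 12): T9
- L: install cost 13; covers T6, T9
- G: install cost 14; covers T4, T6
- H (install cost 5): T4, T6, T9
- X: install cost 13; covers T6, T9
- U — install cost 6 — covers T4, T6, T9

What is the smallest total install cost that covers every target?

H alone covers T4, T6, T9 — every target.
Total install cost: 5.
No cover costs less than 5.

5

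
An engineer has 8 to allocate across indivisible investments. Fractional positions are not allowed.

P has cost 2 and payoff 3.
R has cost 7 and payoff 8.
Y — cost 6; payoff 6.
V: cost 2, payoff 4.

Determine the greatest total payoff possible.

Allowing fractional choices, the relaxed optimum would be about 11.6, but investments are indivisible.
R: cost 7 ≤ 8, payoff 8.
P + Y: cost 2 + 6 = 8 ≤ 8, payoff 3 + 6 = 9.
Y + V: cost 6 + 2 = 8 ≤ 8, payoff 6 + 4 = 10.
Best is Y and V with total payoff 10.

10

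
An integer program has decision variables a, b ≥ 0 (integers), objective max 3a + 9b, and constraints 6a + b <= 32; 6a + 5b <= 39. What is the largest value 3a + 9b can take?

63

The continuous relaxation peaks at (0, 7.8) with value 70.20; rounding to a feasible lattice point costs some objective.
(a,b)=(0,7): 6·0+1·7=7≤32, 6·0+5·7=35≤39, objective 63.
(a,b)=(1,6): 6·1+1·6=12≤32, 6·1+5·6=36≤39, objective 57.
(a,b)=(0,6): 6·0+1·6=6≤32, 6·0+5·6=30≤39, objective 54.
The best lattice point is (0,7), giving 63.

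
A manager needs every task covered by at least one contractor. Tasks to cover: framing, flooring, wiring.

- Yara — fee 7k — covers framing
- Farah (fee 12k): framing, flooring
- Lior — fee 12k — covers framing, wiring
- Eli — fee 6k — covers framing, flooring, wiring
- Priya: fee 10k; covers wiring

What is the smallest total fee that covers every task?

6

Eli alone covers framing, flooring, wiring — every task.
Total fee: 6.
No cover costs less than 6.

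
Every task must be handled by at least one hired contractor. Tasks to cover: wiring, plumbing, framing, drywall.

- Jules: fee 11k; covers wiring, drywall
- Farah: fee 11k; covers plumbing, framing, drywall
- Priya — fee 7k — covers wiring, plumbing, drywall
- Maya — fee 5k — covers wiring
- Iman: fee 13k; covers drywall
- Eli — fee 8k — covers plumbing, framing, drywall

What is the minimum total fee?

This is an integer covering problem.
The greedy cost-per-new-task heuristic would pick Priya and Eli for 15, but a cheaper cover exists.
Choose Maya and Eli: together they cover wiring, plumbing, framing, drywall — every task.
Total fee: 5 + 8 = 13.
No cover costs less than 13.

13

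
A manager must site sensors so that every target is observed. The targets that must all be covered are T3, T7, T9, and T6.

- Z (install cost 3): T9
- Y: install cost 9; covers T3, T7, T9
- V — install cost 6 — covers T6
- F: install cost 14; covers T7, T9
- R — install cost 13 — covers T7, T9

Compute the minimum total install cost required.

This is an integer covering problem.
Choose Y and V: together they cover T3, T7, T9, T6 — every target.
Total install cost: 9 + 6 = 15.

15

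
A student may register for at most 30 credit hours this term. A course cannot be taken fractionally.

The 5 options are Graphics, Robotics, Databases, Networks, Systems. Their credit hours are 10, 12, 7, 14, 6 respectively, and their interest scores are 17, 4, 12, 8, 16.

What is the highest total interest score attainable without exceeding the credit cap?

This is an integer program with binary decision variables.
Allowing fractional choices, the relaxed optimum would be about 49.0, but courses are indivisible.
Graphics + Networks + Systems: credit hours 10 + 14 + 6 = 30 ≤ 30, interest score 17 + 8 + 16 = 41.
Graphics + Databases + Systems: credit hours 10 + 7 + 6 = 23 ≤ 30, interest score 17 + 12 + 16 = 45.
Best is Graphics, Databases, and Systems with total interest score 45.

45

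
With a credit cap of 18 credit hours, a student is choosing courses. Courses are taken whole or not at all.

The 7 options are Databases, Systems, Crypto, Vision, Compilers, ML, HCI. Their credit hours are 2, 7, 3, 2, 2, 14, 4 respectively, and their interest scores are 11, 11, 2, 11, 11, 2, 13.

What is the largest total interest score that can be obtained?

57

Take Databases, Systems, Vision, Compilers, and HCI: credit hours 2 + 7 + 2 + 2 + 4 = 17 ≤ 18, interest score 11 + 11 + 11 + 11 + 13 = 57.
No other feasible combination does better.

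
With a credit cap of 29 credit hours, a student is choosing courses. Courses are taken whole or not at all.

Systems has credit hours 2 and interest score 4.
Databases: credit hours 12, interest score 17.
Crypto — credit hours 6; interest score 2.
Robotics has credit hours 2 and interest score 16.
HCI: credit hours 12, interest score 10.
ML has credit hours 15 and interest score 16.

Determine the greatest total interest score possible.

This is an integer program with binary decision variables.
Allowing fractional choices, the relaxed optimum would be about 50.9, but courses are indivisible.
Systems + Databases + Robotics + HCI: credit hours 2 + 12 + 2 + 12 = 28 ≤ 29, interest score 4 + 17 + 16 + 10 = 47.
Databases + Robotics + ML: credit hours 12 + 2 + 15 = 29 ≤ 29, interest score 17 + 16 + 16 = 49.
Databases + Robotics + HCI: credit hours 12 + 2 + 12 = 26 ≤ 29, interest score 17 + 16 + 10 = 43.
Best is Databases, Robotics, and ML with total interest score 49.

49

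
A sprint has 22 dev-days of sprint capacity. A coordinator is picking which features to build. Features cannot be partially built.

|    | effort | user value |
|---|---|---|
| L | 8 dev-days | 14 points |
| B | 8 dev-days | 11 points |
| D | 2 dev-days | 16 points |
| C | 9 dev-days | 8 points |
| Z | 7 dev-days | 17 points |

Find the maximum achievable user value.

Allowing fractional choices, the relaxed optimum would be about 53.9, but features are indivisible.
L + D + Z: effort 8 + 2 + 7 = 17 ≤ 22, user value 14 + 16 + 17 = 47.
B + D + Z: effort 8 + 2 + 7 = 17 ≤ 22, user value 11 + 16 + 17 = 44.
Best is L, D, and Z with total user value 47.

47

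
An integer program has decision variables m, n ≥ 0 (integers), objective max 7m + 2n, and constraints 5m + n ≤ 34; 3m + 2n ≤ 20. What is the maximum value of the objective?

The continuous relaxation peaks at (6.67, 0) with value 46.67; rounding to a feasible lattice point costs some objective.
(m,n)=(6,1) is feasible, giving 44.
(m,n)=(6,0) is feasible, giving 42.
(m,n)=(5,2) is feasible, giving 39.
No feasible integer point exceeds 44.

44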